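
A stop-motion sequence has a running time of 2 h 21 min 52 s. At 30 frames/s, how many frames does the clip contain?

255360 frames

2 h 21 min 52 s = 8512 s.
Frames = 8512 × 30 = 255360.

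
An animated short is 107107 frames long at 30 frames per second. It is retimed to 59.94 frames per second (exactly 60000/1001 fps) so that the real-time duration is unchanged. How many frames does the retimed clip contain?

Target frames = source frames × (target rate / source rate) = 107107 × (60000/1001)/(30) = 107107 × 2000/1001 = 214000.

214000 frames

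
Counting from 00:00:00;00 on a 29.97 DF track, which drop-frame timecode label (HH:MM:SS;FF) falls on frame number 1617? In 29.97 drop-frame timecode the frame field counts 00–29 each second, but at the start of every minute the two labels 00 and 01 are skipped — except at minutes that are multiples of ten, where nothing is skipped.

00:00:53;27

Ten DF minutes hold 17982 frames, so frame 1617 lies in block 0 (frames 0–17981) with 1617 frames into that block.
The block's first minute is 1800 frames and the rest 1798 each; 1617 frames reaches minute 0, so 0 × 18 + 0 × 2 = 0 labels have been skipped so far.
Adding those back, label number 1617 + 0 = 1617 at 30 labels/s is 53 s + 27 f = 0 h 0 min 53 s frame 27, i.e. 00:00:53;27.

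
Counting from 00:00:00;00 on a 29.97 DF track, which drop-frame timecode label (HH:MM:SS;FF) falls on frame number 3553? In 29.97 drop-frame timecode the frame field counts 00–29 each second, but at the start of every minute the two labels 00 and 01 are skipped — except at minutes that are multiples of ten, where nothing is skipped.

00:01:58;15

Each 10-minute DF block holds 10 × 60 × 30 − 9 × 2 = 17982 frames. 3553 ÷ 17982 → 0 full blocks, remainder 3553.
Within the partial block the first minute is 1800 frames and each further minute 1798, so 1 further minute boundary passed. Total skipped labels = 18 × 0 + 2 × 1 = 2.
Non-drop label index = 3553 + 2 = 3555; at 30 labels/s that is 00:01:58:15, i.e. DF 00:01:58;15.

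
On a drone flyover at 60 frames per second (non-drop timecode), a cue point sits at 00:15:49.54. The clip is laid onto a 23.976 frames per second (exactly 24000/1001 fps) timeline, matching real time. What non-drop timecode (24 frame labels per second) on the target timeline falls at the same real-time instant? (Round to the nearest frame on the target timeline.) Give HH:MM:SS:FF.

Source frame index: (0×3600 + 15×60 + 49) × 60 + 54 = 56994.
Real time: 56994 / (60) = 9499/10 s.
Target frame: (9499/10) × (24000/1001) = 3256800/143 ≈ 22774.825 → 22775.
At 24 labels/s: frame 22775 → 00:15:48:23.

00:15:48:23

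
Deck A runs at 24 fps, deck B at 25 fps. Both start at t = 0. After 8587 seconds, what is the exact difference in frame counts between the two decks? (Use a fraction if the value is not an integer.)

A emits 24 × 8587 = 206088 frames; B emits 25 × 8587 = 214675.
Difference = 8587 frames; B is ahead of A.

8587 frames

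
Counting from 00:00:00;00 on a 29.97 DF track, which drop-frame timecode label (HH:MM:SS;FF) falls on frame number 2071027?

19:11:43;09

Each 10-minute DF block holds 10 × 60 × 30 − 9 × 2 = 17982 frames. 2071027 ÷ 17982 → 115 full blocks, remainder 3097.
Within the partial block the first minute is 1800 frames and each further minute 1798, so 1 further minute boundary passed. Total skipped labels = 18 × 115 + 2 × 1 = 2072.
Non-drop label index = 2071027 + 2072 = 2073099; at 30 labels/s that is 19:11:43:09, i.e. DF 19:11:43;09.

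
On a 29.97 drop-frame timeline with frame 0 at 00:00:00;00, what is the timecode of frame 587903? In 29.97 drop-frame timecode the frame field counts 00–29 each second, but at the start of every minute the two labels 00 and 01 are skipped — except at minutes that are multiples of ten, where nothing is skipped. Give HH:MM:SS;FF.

Each 10-minute DF block holds 10 × 60 × 30 − 9 × 2 = 17982 frames. 587903 ÷ 17982 → 32 full blocks, remainder 12479.
Within the partial block the first minute is 1800 frames and each further minute 1798, so 6 further minute boundaries passed. Total skipped labels = 18 × 32 + 2 × 6 = 588.
Non-drop label index = 587903 + 588 = 588491; at 30 labels/s that is 05:26:56:11, i.e. DF 05:26:56;11.

05:26:56;11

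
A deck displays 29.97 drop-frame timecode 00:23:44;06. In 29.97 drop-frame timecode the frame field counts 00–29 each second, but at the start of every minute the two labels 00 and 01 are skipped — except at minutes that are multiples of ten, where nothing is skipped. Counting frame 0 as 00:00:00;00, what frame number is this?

42684

Complete 10-minute blocks: 2, each 17982 frames → 35964.
Remaining 3 whole minutes in the current block: 1800 + 2 × 1798 = 5396 frames.
Within the current minute: 44 × 30 + 6 − 2 = 1324 (labels ;00/;01 skipped at this minute). Total = 35964 + 5396 + 1324 = 42684.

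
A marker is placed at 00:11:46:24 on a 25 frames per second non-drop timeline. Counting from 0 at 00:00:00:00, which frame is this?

Total seconds to the label: (0 × 3600 + 11 × 60 + 46) = 706.
Frame index = 706 × 25 + 24 = 17674.

frame 17674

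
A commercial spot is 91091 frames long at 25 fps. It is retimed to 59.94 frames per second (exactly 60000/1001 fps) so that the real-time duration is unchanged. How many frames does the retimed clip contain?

Target frames = source frames × (target rate / source rate) = 91091 × (60000/1001)/(25) = 91091 × 2400/1001 = 218400.

218400 frames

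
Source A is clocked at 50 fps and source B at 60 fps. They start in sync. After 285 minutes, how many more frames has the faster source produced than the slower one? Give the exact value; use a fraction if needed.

171000 frames

285 min = 17100 s.
A emits 50 × 17100 = 855000 frames; B emits 60 × 17100 = 1026000.
Difference = 171000 frames; B is ahead of A.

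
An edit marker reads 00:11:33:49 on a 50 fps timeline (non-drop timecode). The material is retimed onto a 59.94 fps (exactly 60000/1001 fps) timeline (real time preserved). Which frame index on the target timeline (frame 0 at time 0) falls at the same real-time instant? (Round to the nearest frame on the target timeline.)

Source frame index: (0×3600 + 11×60 + 33) × 50 + 49 = 34699.
Real time: 34699 / (50) = 34699/50 s.
Target frame: (34699/50) × (60000/1001) = 5948400/143 ≈ 41597.203 → 41597.

frame 41597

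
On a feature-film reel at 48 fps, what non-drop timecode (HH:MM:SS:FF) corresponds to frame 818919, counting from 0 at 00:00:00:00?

04:44:20:39

818919 ÷ 48 = 17060 full seconds, remainder 39 frames.
17060 s = 4 h 44 min 20 s.
Timecode: 04:44:20:39.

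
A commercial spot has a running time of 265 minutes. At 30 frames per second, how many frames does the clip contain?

265 min = 15900 s.
Frames = 15900 × 30 = 477000.

477000 frames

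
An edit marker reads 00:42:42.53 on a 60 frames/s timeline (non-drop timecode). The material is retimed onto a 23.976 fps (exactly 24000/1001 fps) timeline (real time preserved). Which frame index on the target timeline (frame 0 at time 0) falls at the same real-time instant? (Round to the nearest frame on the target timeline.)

Source frame index: (0×3600 + 42×60 + 42) × 60 + 53 = 153773.
Real time: 153773 / (60) = 153773/60 s.
Target frame: (153773/60) × (24000/1001) = 61509200/1001 ≈ 61447.752 → 61448.

frame 61448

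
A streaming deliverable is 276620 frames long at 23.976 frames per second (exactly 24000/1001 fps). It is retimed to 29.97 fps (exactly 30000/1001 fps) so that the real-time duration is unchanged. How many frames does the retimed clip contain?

345775 frames

Target frames = source frames × (target rate / source rate) = 276620 × (30000/1001)/(24000/1001) = 276620 × 5/4 = 345775.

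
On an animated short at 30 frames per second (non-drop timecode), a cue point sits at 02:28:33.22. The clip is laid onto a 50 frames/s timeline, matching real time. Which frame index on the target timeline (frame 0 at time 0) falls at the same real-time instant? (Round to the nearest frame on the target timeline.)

frame 445687

Source frame index: (2×3600 + 28×60 + 33) × 30 + 22 = 267412.
Real time: 267412 / (30) = 133706/15 s.
Target frame: (133706/15) × (50) = 1337060/3 ≈ 445686.667 → 445687.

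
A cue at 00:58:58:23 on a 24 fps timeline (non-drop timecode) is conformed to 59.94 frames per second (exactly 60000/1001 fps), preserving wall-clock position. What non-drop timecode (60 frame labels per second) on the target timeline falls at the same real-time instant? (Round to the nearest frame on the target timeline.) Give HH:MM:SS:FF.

00:58:55:25

Source frame index: (0×3600 + 58×60 + 58) × 24 + 23 = 84935.
Real time: 84935 / (24) = 84935/24 s.
Target frame: (84935/24) × (60000/1001) = 212337500/1001 ≈ 212125.375 → 212125.
At 60 labels/s: frame 212125 → 00:58:55:25.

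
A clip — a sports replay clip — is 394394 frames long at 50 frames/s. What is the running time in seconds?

Running time = 394394 / (50) = 7887.88 s.

7887.88 seconds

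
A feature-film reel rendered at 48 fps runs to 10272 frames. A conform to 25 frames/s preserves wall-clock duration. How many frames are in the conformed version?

5350 frames

Target frames = source frames × (target rate / source rate) = 10272 × (25)/(48) = 10272 × 25/48 = 5350.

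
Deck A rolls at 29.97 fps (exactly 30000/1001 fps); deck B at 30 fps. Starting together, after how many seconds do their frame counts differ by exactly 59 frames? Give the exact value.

59059/30 seconds

The gap grows by |30 − 30000/1001| = 30/1001 frames per second.
Time for a 59-frame gap: 59 ÷ (30/1001) = 59059/30 s.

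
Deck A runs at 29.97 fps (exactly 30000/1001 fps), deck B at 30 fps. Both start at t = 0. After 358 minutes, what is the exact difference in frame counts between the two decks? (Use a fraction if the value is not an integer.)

644400/1001 frames

358 min = 21480 s.
A emits 30000/1001 × 21480 = 644400000/1001 frames; B emits 30 × 21480 = 644400.
Difference = 644400/1001 frames (≈ 643.7562); B is ahead of A.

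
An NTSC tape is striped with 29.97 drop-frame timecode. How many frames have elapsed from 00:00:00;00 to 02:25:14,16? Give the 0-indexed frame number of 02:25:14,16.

261174

As if non-drop at 30 labels/s: (2 × 3600 + 25 × 60 + 14) × 30 + 16 = 261436.
Minute boundaries passed: 145; those not divisible by 10: 145 − 14 = 131; dropped labels = 2 × 131 = 262.
Actual frame index = 261436 − 262 = 261174.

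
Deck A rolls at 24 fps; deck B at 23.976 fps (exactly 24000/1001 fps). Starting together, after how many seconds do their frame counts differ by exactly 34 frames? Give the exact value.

The gap grows by |24000/1001 − 24| = 24/1001 frames per second.
Time for a 34-frame gap: 34 ÷ (24/1001) = 17017/12 s.

17017/12 seconds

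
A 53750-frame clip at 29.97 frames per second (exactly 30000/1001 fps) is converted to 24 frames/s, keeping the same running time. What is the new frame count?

43043 frames

Target frames = source frames × (target rate / source rate) = 53750 × (24)/(30000/1001) = 53750 × 1001/1250 = 43043.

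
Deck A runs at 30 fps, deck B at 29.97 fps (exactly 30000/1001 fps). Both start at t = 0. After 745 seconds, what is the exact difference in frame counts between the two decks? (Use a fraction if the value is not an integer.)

22350/1001 frames

A emits 30 × 745 = 22350 frames; B emits 30000/1001 × 745 = 22350000/1001.
Difference = 22350/1001 frames (≈ 22.3277); B is behind A.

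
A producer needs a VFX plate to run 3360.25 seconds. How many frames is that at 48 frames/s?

161292 frames

Frames = 3360.25 × 48 = 161292.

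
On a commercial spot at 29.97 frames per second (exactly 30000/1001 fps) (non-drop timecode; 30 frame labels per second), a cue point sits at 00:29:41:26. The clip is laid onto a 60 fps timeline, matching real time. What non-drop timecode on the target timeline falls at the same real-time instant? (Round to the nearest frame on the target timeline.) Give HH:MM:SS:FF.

00:29:43:39

Source frame index: (0×3600 + 29×60 + 41) × 30 + 26 = 53456.
Real time: 53456 / (30000/1001) = 3344341/1875 s.
Target frame: (3344341/1875) × (60) = 13377364/125 ≈ 107018.912 → 107019.
At 60 labels/s: frame 107019 → 00:29:43:39.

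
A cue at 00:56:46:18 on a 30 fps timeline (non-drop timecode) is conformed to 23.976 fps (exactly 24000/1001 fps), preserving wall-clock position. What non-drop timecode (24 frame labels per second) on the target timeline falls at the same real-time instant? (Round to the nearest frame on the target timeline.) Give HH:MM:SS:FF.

00:56:43:05

Source frame index: (0×3600 + 56×60 + 46) × 30 + 18 = 102198.
Real time: 102198 / (30) = 17033/5 s.
Target frame: (17033/5) × (24000/1001) = 81758400/1001 ≈ 81676.723 → 81677.
At 24 labels/s: frame 81677 → 00:56:43:05.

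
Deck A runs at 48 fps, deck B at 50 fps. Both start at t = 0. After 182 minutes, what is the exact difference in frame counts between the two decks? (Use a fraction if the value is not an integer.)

182 min = 10920 s.
A emits 48 × 10920 = 524160 frames; B emits 50 × 10920 = 546000.
Difference = 21840 frames; B is ahead of A.

21840 frames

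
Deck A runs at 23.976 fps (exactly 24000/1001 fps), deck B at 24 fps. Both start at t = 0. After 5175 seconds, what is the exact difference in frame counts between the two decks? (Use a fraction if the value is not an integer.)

124200/1001 frames

A emits 24000/1001 × 5175 = 124200000/1001 frames; B emits 24 × 5175 = 124200.
Difference = 124200/1001 frames (≈ 124.0759); B is ahead of A.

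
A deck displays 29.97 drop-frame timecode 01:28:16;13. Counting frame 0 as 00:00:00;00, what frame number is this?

As if non-drop at 30 labels/s: (1 × 3600 + 28 × 60 + 16) × 30 + 13 = 158893.
Minute boundaries passed: 88; those not divisible by 10: 88 − 8 = 80; dropped labels = 2 × 80 = 160.
Actual frame index = 158893 − 160 = 158733.

158733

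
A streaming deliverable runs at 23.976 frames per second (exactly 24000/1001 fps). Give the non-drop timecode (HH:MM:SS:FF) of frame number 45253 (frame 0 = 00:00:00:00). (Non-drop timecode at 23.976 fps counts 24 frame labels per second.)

45253 ÷ 24 = 1885 full seconds, remainder 13 frames.
1885 s = 0 h 31 min 25 s.
Timecode: 00:31:25:13.

00:31:25:13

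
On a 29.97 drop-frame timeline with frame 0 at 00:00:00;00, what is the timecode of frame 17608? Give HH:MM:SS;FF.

Each 10-minute DF block holds 10 × 60 × 30 − 9 × 2 = 17982 frames. 17608 ÷ 17982 → 0 full blocks, remainder 17608.
Within the partial block the first minute is 1800 frames and each further minute 1798, so 9 further minute boundaries passed. Total skipped labels = 18 × 0 + 2 × 9 = 18.
Non-drop label index = 17608 + 18 = 17626; at 30 labels/s that is 00:09:47:16, i.e. DF 00:09:47;16.

00:09:47;16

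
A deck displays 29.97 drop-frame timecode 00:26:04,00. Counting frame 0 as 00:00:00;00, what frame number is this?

Complete 10-minute blocks: 2, each 17982 frames → 35964.
Remaining 6 whole minutes in the current block: 1800 + 5 × 1798 = 10790 frames.
Within the current minute: 4 × 30 + 0 − 2 = 118 (labels ;00/;01 skipped at this minute). Total = 35964 + 10790 + 118 = 46872.

46872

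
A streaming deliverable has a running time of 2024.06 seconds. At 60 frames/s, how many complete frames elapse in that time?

121443 frames

Frames = 2024.06 × 60 = 607218/5 ≈ 121443.6000.
Complete frames: 121443.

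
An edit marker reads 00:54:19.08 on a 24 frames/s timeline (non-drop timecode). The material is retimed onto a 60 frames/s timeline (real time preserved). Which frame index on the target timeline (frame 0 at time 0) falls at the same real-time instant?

frame 195560

Source frame index: (0×3600 + 54×60 + 19) × 24 + 8 = 78224.
Real time: 78224 / (24) = 9778/3 s.
Target frame: (9778/3) × (60) = 195560.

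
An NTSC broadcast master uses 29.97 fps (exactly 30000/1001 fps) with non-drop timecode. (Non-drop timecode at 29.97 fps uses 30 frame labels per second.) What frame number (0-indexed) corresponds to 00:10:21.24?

18654

Total seconds to the label: (0 × 3600 + 10 × 60 + 21) = 621.
Frame index = 621 × 30 + 24 = 18654.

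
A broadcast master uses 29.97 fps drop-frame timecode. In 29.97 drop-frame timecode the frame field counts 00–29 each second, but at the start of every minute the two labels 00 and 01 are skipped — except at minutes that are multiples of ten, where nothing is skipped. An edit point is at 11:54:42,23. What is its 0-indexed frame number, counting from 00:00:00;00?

1285197

As if non-drop at 30 labels/s: (11 × 3600 + 54 × 60 + 42) × 30 + 23 = 1286483.
Minute boundaries passed: 714; those not divisible by 10: 714 − 71 = 643; dropped labels = 2 × 643 = 1286.
Actual frame index = 1286483 − 1286 = 1285197.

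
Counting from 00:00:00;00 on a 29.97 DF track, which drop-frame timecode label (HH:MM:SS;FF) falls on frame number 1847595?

Each 10-minute DF block holds 10 × 60 × 30 − 9 × 2 = 17982 frames. 1847595 ÷ 17982 → 102 full blocks, remainder 13431.
Within the partial block the first minute is 1800 frames and each further minute 1798, so 7 further minute boundaries passed. Total skipped labels = 18 × 102 + 2 × 7 = 1850.
Non-drop label index = 1847595 + 1850 = 1849445; at 30 labels/s that is 17:07:28:05, i.e. DF 17:07:28;05.

17:07:28;05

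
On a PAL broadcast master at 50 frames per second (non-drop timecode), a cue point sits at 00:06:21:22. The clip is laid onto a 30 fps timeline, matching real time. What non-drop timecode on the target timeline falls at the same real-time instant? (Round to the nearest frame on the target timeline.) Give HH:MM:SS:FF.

Source frame index: (0×3600 + 6×60 + 21) × 50 + 22 = 19072.
Real time: 19072 / (50) = 9536/25 s.
Target frame: (9536/25) × (30) = 57216/5 ≈ 11443.200 → 11443.
At 30 labels/s: frame 11443 → 00:06:21:13.

00:06:21:13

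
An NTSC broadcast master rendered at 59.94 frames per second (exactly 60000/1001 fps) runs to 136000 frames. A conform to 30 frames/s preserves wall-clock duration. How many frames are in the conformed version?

Target frames = source frames × (target rate / source rate) = 136000 × (30)/(60000/1001) = 136000 × 1001/2000 = 68068.

68068 frames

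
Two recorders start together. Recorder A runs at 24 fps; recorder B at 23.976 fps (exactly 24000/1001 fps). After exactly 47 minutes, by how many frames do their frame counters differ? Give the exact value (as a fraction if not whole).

47 min = 2820 s.
A emits 24 × 2820 = 67680 frames; B emits 24000/1001 × 2820 = 67680000/1001.
Difference = 67680/1001 frames (≈ 67.6124); B is behind A.

67680/1001 frames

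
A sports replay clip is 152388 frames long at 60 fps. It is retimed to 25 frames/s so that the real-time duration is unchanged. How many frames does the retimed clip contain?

Target frames = source frames × (target rate / source rate) = 152388 × (25)/(60) = 152388 × 5/12 = 63495.

63495 frames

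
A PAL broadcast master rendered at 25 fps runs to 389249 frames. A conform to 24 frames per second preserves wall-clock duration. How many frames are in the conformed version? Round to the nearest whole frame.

Frames at target rate = 389249 × (24) / (25) = 9341976/25 ≈ 373679.040.
Nearest whole frame: 373679.

373679 frames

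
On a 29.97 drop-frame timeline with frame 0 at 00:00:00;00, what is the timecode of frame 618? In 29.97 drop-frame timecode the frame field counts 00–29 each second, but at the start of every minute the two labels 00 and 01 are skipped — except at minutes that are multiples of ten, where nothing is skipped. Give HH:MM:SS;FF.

00:00:20;18

Each 10-minute DF block holds 10 × 60 × 30 − 9 × 2 = 17982 frames. 618 ÷ 17982 → 0 full blocks, remainder 618.
Within the partial block the first minute is 1800 frames and each further minute 1798, so 0 further minute boundaries passed. Total skipped labels = 18 × 0 + 2 × 0 = 0.
Non-drop label index = 618 + 0 = 618; at 30 labels/s that is 00:00:20:18, i.e. DF 00:00:20;18.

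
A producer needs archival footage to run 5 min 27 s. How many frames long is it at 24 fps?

5 min 27 s = 327 s.
Frames = 327 × 24 = 7848.

7848 frames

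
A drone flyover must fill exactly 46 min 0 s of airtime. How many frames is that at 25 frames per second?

69000 frames

46 min 0 s = 2760 s.
Frames = 2760 × 25 = 69000.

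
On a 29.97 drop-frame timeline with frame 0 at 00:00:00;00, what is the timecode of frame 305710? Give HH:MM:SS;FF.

02:50:00;16

Each 10-minute DF block holds 10 × 60 × 30 − 9 × 2 = 17982 frames. 305710 ÷ 17982 → 17 full blocks, remainder 16.
Within the partial block the first minute is 1800 frames and each further minute 1798, so 0 further minute boundaries passed. Total skipped labels = 18 × 17 + 2 × 0 = 306.
Non-drop label index = 305710 + 306 = 306016; at 30 labels/s that is 02:50:00:16, i.e. DF 02:50:00;16.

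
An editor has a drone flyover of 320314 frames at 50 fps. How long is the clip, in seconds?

Running time = 320314 / (50) = 6406.28 s.

6406.28 seconds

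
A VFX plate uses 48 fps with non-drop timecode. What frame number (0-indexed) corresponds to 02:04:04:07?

Total seconds to the label: (2 × 3600 + 4 × 60 + 4) = 7444.
Frame index = 7444 × 48 + 7 = 357319.

frame 357319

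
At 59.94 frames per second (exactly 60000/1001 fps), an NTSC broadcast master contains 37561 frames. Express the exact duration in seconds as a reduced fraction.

37598561/60000 seconds

Running time = 37561 ÷ (60000/1001) = 37561 × 1001/60000 = 37598561/60000 s.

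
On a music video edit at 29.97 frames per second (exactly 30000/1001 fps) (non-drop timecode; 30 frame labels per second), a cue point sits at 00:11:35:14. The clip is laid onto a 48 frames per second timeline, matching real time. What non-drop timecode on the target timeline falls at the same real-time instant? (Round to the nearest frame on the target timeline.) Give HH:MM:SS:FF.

Source frame index: (0×3600 + 11×60 + 35) × 30 + 14 = 20864.
Real time: 20864 / (30000/1001) = 1305304/1875 s.
Target frame: (1305304/1875) × (48) = 20884864/625 ≈ 33415.782 → 33416.
At 48 labels/s: frame 33416 → 00:11:36:08.

00:11:36:08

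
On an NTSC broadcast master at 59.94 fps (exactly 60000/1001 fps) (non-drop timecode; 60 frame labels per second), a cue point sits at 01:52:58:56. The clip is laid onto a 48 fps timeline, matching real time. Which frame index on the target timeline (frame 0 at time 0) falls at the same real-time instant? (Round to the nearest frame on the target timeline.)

frame 325714

Source frame index: (1×3600 + 52×60 + 58) × 60 + 56 = 406736.
Real time: 406736 / (60000/1001) = 25446421/3750 s.
Target frame: (25446421/3750) × (48) = 203571368/625 ≈ 325714.189 → 325714.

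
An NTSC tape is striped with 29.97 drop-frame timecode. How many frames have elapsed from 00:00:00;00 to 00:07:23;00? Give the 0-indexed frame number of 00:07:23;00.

13276

As if non-drop at 30 labels/s: (0 × 3600 + 7 × 60 + 23) × 30 + 0 = 13290.
Minute boundaries passed: 7; those not divisible by 10: 7 − 0 = 7; dropped labels = 2 × 7 = 14.
Actual frame index = 13290 − 14 = 13276.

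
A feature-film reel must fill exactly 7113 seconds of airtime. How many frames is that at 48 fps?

341424 frames

Frames = 7113 × 48 = 341424.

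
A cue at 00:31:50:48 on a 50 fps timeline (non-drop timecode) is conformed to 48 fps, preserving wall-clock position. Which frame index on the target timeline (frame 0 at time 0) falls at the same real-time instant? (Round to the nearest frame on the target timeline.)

frame 91726

Source frame index: (0×3600 + 31×60 + 50) × 50 + 48 = 95548.
Real time: 95548 / (50) = 47774/25 s.
Target frame: (47774/25) × (48) = 2293152/25 ≈ 91726.080 → 91726.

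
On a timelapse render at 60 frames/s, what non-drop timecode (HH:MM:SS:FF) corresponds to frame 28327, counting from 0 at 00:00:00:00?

28327 ÷ 60 = 472 full seconds, remainder 7 frames.
472 s = 0 h 7 min 52 s.
Timecode: 00:07:52:07.

00:07:52:07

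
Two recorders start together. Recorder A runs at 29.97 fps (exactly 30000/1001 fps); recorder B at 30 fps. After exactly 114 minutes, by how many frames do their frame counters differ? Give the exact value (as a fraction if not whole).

205200/1001 frames

114 min = 6840 s.
A emits 30000/1001 × 6840 = 205200000/1001 frames; B emits 30 × 6840 = 205200.
Difference = 205200/1001 frames (≈ 204.9950); B is ahead of A.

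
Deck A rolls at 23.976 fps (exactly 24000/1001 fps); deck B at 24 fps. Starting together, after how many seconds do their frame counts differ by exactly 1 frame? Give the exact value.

The gap grows by |24 − 24000/1001| = 24/1001 frames per second.
Time for a 1-frame gap: 1 ÷ (24/1001) = 1001/24 s.

1001/24 seconds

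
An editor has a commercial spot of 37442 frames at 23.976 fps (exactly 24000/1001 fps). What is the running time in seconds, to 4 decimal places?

1561.6434 seconds

Running time = 37442 × 1001/24000 = 18739721/12000 s ≈ 1561.6434 s.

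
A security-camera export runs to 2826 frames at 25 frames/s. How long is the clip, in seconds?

113.04 seconds

Running time = 2826 / (25) = 113.04 s.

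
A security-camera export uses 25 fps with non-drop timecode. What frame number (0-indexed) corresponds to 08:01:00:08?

frame 721508

Total seconds to the label: (8 × 3600 + 1 × 60 + 0) = 28860.
Frame index = 28860 × 25 + 8 = 721508.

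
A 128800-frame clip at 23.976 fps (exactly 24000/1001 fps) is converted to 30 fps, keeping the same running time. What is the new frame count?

Target frames = source frames × (target rate / source rate) = 128800 × (30)/(24000/1001) = 128800 × 1001/800 = 161161.

161161 frames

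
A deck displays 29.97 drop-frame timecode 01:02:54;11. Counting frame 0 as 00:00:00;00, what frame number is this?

113119

Complete 10-minute blocks: 6, each 17982 frames → 107892.
Remaining 2 whole minutes in the current block: 1800 + 1 × 1798 = 3598 frames.
Within the current minute: 54 × 30 + 11 − 2 = 1629 (labels ;00/;01 skipped at this minute). Total = 107892 + 3598 + 1629 = 113119.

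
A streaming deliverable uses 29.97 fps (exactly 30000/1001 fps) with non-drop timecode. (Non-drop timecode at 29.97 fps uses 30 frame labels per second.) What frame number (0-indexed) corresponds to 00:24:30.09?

Total seconds to the label: (0 × 3600 + 24 × 60 + 30) = 1470.
Frame index = 1470 × 30 + 9 = 44109.

frame 44109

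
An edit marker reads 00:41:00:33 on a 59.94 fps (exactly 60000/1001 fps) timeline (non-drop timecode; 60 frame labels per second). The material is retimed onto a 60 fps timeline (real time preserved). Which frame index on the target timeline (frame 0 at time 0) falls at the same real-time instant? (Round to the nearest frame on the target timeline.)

Source frame index: (0×3600 + 41×60 + 0) × 60 + 33 = 147633.
Real time: 147633 / (60000/1001) = 49260211/20000 s.
Target frame: (49260211/20000) × (60) = 147780633/1000 ≈ 147780.633 → 147781.

frame 147781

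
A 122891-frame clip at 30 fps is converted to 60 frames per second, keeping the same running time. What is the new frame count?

245782 frames

Target frames = source frames × (target rate / source rate) = 122891 × (60)/(30) = 122891 × 2 = 245782.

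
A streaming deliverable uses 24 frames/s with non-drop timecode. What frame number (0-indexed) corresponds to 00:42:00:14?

Total seconds to the label: (0 × 3600 + 42 × 60 + 0) = 2520.
Frame index = 2520 × 24 + 14 = 60494.

60494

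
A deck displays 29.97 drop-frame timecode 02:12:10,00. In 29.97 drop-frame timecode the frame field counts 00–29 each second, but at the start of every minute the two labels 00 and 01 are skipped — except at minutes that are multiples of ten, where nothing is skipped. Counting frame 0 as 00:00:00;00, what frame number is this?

As if non-drop at 30 labels/s: (2 × 3600 + 12 × 60 + 10) × 30 + 0 = 237900.
Minute boundaries passed: 132; those not divisible by 10: 132 − 13 = 119; dropped labels = 2 × 119 = 238.
Actual frame index = 237900 − 238 = 237662.

237662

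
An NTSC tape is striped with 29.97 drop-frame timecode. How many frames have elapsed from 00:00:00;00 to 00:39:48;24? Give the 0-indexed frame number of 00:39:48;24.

71592

As if non-drop at 30 labels/s: (0 × 3600 + 39 × 60 + 48) × 30 + 24 = 71664.
Minute boundaries passed: 39; those not divisible by 10: 39 − 3 = 36; dropped labels = 2 × 36 = 72.
Actual frame index = 71664 − 72 = 71592.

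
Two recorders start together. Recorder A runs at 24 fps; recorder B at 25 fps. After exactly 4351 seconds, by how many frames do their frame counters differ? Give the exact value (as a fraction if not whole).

4351 frames

A emits 24 × 4351 = 104424 frames; B emits 25 × 4351 = 108775.
Difference = 4351 frames; B is ahead of A.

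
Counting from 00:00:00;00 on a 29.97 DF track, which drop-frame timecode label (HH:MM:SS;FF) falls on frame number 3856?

Ten DF minutes hold 17982 frames, so frame 3856 lies in block 0 (frames 0–17981) with 3856 frames into that block.
The block's first minute is 1800 frames and the rest 1798 each; 3856 frames reaches minute 2, so 0 × 18 + 2 × 2 = 4 labels have been skipped so far.
Adding those back, label number 3856 + 4 = 3860 at 30 labels/s is 128 s + 20 f = 0 h 2 min 8 s frame 20, i.e. 00:02:08;20.

00:02:08;20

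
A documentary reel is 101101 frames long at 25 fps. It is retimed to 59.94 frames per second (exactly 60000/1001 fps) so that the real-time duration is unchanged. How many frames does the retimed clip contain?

242400 frames

Target frames = source frames × (target rate / source rate) = 101101 × (60000/1001)/(25) = 101101 × 2400/1001 = 242400.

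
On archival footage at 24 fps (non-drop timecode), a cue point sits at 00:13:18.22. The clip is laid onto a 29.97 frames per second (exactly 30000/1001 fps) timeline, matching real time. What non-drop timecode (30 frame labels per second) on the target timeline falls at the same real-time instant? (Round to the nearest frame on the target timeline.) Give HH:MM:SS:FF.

Source frame index: (0×3600 + 13×60 + 18) × 24 + 22 = 19174.
Real time: 19174 / (24) = 9587/12 s.
Target frame: (9587/12) × (30000/1001) = 23967500/1001 ≈ 23943.556 → 23944.
At 30 labels/s: frame 23944 → 00:13:18:04.

00:13:18:04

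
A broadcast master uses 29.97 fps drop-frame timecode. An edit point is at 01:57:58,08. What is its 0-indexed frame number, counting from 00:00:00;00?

As if non-drop at 30 labels/s: (1 × 3600 + 57 × 60 + 58) × 30 + 8 = 212348.
Minute boundaries passed: 117; those not divisible by 10: 117 − 11 = 106; dropped labels = 2 × 106 = 212.
Actual frame index = 212348 − 212 = 212136.

212136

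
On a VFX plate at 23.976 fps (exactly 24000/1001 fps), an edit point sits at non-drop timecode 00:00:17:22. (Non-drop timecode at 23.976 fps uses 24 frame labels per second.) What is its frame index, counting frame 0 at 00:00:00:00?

frame 430

Total seconds to the label: (0 × 3600 + 0 × 60 + 17) = 17.
Frame index = 17 × 24 + 22 = 430.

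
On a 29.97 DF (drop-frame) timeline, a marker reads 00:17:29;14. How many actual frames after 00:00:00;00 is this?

Complete 10-minute blocks: 1, each 17982 frames → 17982.
Remaining 7 whole minutes in the current block: 1800 + 6 × 1798 = 12588 frames.
Within the current minute: 29 × 30 + 14 − 2 = 882 (labels ;00/;01 skipped at this minute). Total = 17982 + 12588 + 882 = 31452.

31452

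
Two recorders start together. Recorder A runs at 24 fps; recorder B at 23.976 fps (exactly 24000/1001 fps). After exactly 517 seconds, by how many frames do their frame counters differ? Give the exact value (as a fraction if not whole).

1128/91 frames

A emits 24 × 517 = 12408 frames; B emits 24000/1001 × 517 = 1128000/91.
Difference = 1128/91 frames (≈ 12.3956); B is behind A.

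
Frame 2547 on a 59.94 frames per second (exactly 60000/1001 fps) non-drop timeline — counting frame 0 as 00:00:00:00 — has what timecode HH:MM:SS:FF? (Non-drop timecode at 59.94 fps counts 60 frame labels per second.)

2547 ÷ 60 = 42 full seconds, remainder 27 frames.
42 s = 0 h 0 min 42 s.
Timecode: 00:00:42:27.

00:00:42:27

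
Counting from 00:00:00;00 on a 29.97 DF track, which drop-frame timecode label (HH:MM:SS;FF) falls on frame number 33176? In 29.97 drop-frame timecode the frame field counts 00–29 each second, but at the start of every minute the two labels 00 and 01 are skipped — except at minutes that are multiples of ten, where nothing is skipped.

Ten DF minutes hold 17982 frames, so frame 33176 lies in block 1 (frames 17982–35963) with 15194 frames into that block.
The block's first minute is 1800 frames and the rest 1798 each; 15194 frames reaches minute 8, so 1 × 18 + 8 × 2 = 34 labels have been skipped so far.
Adding those back, label number 33176 + 34 = 33210 at 30 labels/s is 1107 s + 0 f = 0 h 18 min 27 s frame 0, i.e. 00:18:27;00.

00:18:27;00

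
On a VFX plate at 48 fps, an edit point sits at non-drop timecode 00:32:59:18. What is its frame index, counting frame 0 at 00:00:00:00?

95010

Total seconds to the label: (0 × 3600 + 32 × 60 + 59) = 1979.
Frame index = 1979 × 48 + 18 = 95010.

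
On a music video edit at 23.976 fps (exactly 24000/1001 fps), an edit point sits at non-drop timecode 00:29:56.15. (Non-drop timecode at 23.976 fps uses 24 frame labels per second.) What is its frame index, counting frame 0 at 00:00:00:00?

43119

Total seconds to the label: (0 × 3600 + 29 × 60 + 56) = 1796.
Frame index = 1796 × 24 + 15 = 43119.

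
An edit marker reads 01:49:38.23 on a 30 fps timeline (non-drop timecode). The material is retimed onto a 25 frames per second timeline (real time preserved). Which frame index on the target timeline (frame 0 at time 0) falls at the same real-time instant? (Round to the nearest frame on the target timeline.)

Source frame index: (1×3600 + 49×60 + 38) × 30 + 23 = 197363.
Real time: 197363 / (30) = 197363/30 s.
Target frame: (197363/30) × (25) = 986815/6 ≈ 164469.167 → 164469.

frame 164469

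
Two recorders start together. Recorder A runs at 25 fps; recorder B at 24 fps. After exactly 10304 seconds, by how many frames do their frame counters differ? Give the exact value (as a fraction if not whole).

A emits 25 × 10304 = 257600 frames; B emits 24 × 10304 = 247296.
Difference = 10304 frames; B is behind A.

10304 frames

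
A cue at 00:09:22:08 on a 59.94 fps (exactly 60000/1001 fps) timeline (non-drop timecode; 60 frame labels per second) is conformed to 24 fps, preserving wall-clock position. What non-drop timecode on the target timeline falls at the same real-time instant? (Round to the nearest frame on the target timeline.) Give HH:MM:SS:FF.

00:09:22:17

Source frame index: (0×3600 + 9×60 + 22) × 60 + 8 = 33728.
Real time: 33728 / (60000/1001) = 1055054/1875 s.
Target frame: (1055054/1875) × (24) = 8440432/625 ≈ 13504.691 → 13505.
At 24 labels/s: frame 13505 → 00:09:22:17.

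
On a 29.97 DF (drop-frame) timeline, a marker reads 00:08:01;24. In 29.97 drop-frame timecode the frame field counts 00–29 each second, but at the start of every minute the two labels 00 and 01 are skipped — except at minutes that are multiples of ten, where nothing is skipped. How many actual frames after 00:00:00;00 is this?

14438

As if non-drop at 30 labels/s: (0 × 3600 + 8 × 60 + 1) × 30 + 24 = 14454.
Minute boundaries passed: 8; those not divisible by 10: 8 − 0 = 8; dropped labels = 2 × 8 = 16.
Actual frame index = 14454 − 16 = 14438.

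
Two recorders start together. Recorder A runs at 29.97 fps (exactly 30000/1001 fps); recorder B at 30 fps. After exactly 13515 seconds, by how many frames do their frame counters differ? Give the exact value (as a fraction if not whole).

A emits 30000/1001 × 13515 = 405450000/1001 frames; B emits 30 × 13515 = 405450.
Difference = 405450/1001 frames (≈ 405.0450); B is ahead of A.

405450/1001 frames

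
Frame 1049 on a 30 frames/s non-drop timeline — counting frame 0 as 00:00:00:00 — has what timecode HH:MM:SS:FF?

00:00:34:29

1049 ÷ 30 = 34 full seconds, remainder 29 frames.
34 s = 0 h 0 min 34 s.
Timecode: 00:00:34:29.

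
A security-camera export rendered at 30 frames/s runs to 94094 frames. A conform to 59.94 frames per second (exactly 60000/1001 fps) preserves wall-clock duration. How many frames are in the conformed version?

188000 frames

Target frames = source frames × (target rate / source rate) = 94094 × (60000/1001)/(30) = 94094 × 2000/1001 = 188000.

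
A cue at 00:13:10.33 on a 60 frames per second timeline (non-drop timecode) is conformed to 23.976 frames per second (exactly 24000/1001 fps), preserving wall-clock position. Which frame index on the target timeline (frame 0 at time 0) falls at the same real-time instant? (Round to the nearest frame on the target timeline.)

frame 18954

Source frame index: (0×3600 + 13×60 + 10) × 60 + 33 = 47433.
Real time: 47433 / (60) = 15811/20 s.
Target frame: (15811/20) × (24000/1001) = 18973200/1001 ≈ 18954.246 → 18954.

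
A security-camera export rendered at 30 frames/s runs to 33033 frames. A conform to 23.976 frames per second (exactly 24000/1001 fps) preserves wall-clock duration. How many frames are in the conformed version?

Target frames = source frames × (target rate / source rate) = 33033 × (24000/1001)/(30) = 33033 × 800/1001 = 26400.

26400 frames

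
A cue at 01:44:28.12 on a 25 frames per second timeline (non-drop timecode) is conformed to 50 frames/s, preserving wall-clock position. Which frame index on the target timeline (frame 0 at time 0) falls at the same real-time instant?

Source frame index: (1×3600 + 44×60 + 28) × 25 + 12 = 156712.
Real time: 156712 / (25) = 156712/25 s.
Target frame: (156712/25) × (50) = 313424.

frame 313424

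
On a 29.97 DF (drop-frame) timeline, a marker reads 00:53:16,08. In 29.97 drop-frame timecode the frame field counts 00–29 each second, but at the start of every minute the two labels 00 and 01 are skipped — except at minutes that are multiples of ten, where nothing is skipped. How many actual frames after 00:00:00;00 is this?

Complete 10-minute blocks: 5, each 17982 frames → 89910.
Remaining 3 whole minutes in the current block: 1800 + 2 × 1798 = 5396 frames.
Within the current minute: 16 × 30 + 8 − 2 = 486 (labels ;00/;01 skipped at this minute). Total = 89910 + 5396 + 486 = 95792.

95792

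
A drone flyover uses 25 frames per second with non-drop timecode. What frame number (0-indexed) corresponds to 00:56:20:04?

Total seconds to the label: (0 × 3600 + 56 × 60 + 20) = 3380.
Frame index = 3380 × 25 + 4 = 84504.

frame 84504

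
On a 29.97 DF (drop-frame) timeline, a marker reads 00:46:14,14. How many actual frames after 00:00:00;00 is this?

83150

As if non-drop at 30 labels/s: (0 × 3600 + 46 × 60 + 14) × 30 + 14 = 83234.
Minute boundaries passed: 46; those not divisible by 10: 46 − 4 = 42; dropped labels = 2 × 42 = 84.
Actual frame index = 83234 − 84 = 83150.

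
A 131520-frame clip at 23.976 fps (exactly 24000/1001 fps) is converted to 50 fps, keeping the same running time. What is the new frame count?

Target frames = source frames × (target rate / source rate) = 131520 × (50)/(24000/1001) = 131520 × 1001/480 = 274274.

274274 frames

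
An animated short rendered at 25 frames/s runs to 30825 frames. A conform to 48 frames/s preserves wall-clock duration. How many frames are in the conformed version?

Target frames = source frames × (target rate / source rate) = 30825 × (48)/(25) = 30825 × 48/25 = 59184.

59184 frames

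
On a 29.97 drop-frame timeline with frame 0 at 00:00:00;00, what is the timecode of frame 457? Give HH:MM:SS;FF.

Each 10-minute DF block holds 10 × 60 × 30 − 9 × 2 = 17982 frames. 457 ÷ 17982 → 0 full blocks, remainder 457.
Within the partial block the first minute is 1800 frames and each further minute 1798, so 0 further minute boundaries passed. Total skipped labels = 18 × 0 + 2 × 0 = 0.
Non-drop label index = 457 + 0 = 457; at 30 labels/s that is 00:00:15:07, i.e. DF 00:00:15;07.

00:00:15;07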